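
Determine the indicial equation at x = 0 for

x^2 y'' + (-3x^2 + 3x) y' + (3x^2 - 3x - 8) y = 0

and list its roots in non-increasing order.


Divide by x^2 to reach normal form y'' + P_1(x) y' + P_2(x) y = 0 with P_1(x) = -3 + 3/x and P_2(x) = 3 - 3/x - 8/x^2.
x = 0 is a singular point because the y'-coefficient -3 + 3/x has a pole at x = 0 and the y-coefficient 3 - 3/x - 8/x^2 has a pole at x = 0.
It is a regular singular point because x P_1(x) = p(x) = 3 - 3x and x^2 P_2(x) = q(x) = 3x^2 - 3x - 8 are polynomials, hence analytic at x = 0.
p(0) = 3,  q(0) = -8.
Indicial equation: r(r-1) + p(0) r + q(0) = 0, i.e. r^2 + (p(0) - 1) r + q(0) = 0, i.e. r^2 + 2 r - 8 = 0.
Discriminant: (2)^2 - 4(-8) = 36, so r = (-2 ± 6)/2.
Solving: r_1 = 2, r_2 = -4.

indicial: r^2 + 2 r - 8 = 0; roots r_1 = 2, r_2 = -4


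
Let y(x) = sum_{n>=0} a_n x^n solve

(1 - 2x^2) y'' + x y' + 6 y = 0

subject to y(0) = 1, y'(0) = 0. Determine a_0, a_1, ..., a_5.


Ansatz: y(x) = sum_{n>=0} a_n x^n, so y'(x) = sum_{n>=1} n a_n x^(n-1) and y''(x) = sum_{n>=2} n(n-1) a_n x^(n-2).
Substitute into P(x) y'' + Q(x) y' + R(x) y = 0 with P(x) = 1 - 2x^2, Q(x) = x, R(x) = 6, and match powers of x.
Initial conditions: a_0 = 1, a_1 = 0.
Setting the coefficient of each power of x to zero and solving order by order (substituting the coefficients already found):
  x^0: 2 a_2 + 6 a_0 = 0  ->  2 a_2 = -6 a_0 = -6  ->  a_2 = -3
  x^1: 6 a_3 + 7 a_1 = 0  ->  6 a_3 = -7 a_1 = 0  ->  a_3 = 0
  x^2: 12 a_4 + 4 a_2 = 0  ->  12 a_4 = -4 a_2 = 12  ->  a_4 = 1
  x^3: 20 a_5 - 3 a_3 = 0  ->  20 a_5 = 3 a_3 = 0  ->  a_5 = 0
Truncated series: y(x) = 1 - 3 x^2 + x^4 + O(x^6).

a_0 = 1; a_1 = 0; a_2 = -3; a_3 = 0; a_4 = 1; a_5 = 0


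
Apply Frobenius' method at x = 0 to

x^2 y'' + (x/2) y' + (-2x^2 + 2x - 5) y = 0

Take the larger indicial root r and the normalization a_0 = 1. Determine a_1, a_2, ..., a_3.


Write in Frobenius form y'' + (p(x)/x) y' + (q(x)/x^2) y = 0:
  p(x) = 1/2,  q(x) = -2x^2 + 2x - 5.
Indicial equation: r(r-1) + (1/2) r + (-5) = 0 -> roots r_1 = 5/2, r_2 = -2.
Take r = r_1 = 5/2. Let y(x) = x^r sum_{n>=0} a_n x^n with a_0 = 1.
Substitute y = x^r sum a_n x^n and match x^{r+n}. The recurrence is
  D(n) a_n + 2 a_{n-1} - 2 a_{n-2} = 0,  where D(n) = (r+n)(r+n-1) + (1/2)(r+n) + (-5).
  a_n = [-2 a_{n-1} + 2 a_{n-2}] / D(n).
Since the indicial polynomial factors as (r - r_1)(r - r_2), D(n) = (r_1 + n - r_1)(r_1 + n - r_2) = n(n + 9/2).
Evaluating step by step (a_0 = 1):
  n = 1: D(1) = 1(1 + 9/2) = 11/2; numerator = -2(1) = -2; a_1 = (-2)/(11/2) = -4/11
  n = 2: D(2) = 2(2 + 9/2) = 13; numerator = -2(-4/11) + 2(1) = 30/11; a_2 = (30/11)/(13) = 30/143
  n = 3: D(3) = 3(3 + 9/2) = 45/2; numerator = -2(30/143) + 2(-4/11) = -164/143; a_3 = (-164/143)/(45/2) = -328/6435

r = 5/2; a_0 = 1; a_1 = -4/11; a_2 = 30/143; a_3 = -328/6435


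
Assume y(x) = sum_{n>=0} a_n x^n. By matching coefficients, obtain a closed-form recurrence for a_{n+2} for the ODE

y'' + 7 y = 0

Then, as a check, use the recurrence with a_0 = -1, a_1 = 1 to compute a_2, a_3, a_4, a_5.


Substitute y = sum_n a_n x^n into y'' + (const) y = 0.
y''(x) = sum_{n>=0} (n+2)(n+1) a_{n+2} x^n.
The ODE becomes sum_n [(n+2)(n+1) a_{n+2} + 7 a_n] x^n = 0.
Setting each coefficient to zero gives the recurrence:
  (n+2)(n+1) a_{n+2} + 7 a_n = 0,
  a_{n+2} = -7 / ((n+1)(n+2)) a_n.

Check with a_0 = -1, a_1 = 1 (apply the recurrence for n = 0, 1, 2, 3): a_0 = -1, a_1 = 1, a_2 = 7/2, a_3 = -7/6, a_4 = -49/24, a_5 = 49/120.

a_{n+2} = -7/((n+1)(n+2)) * a_n; check: a_0 = -1, a_1 = 1, a_2 = 7/2, a_3 = -7/6, a_4 = -49/24, a_5 = 49/120


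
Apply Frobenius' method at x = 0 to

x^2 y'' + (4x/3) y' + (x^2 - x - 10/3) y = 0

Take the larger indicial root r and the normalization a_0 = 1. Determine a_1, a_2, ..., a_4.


Write in Frobenius form y'' + (p(x)/x) y' + (q(x)/x^2) y = 0:
  p(x) = 4/3,  q(x) = x^2 - x - 10/3.
Indicial equation: r(r-1) + (4/3) r + (-10/3) = 0 -> roots r_1 = 5/3, r_2 = -2.
Take r = r_1 = 5/3. Let y(x) = x^r sum_{n>=0} a_n x^n with a_0 = 1.
Substitute y = x^r sum a_n x^n and match x^{r+n}. The recurrence is
  D(n) a_n - 1 a_{n-1} + 1 a_{n-2} = 0,  where D(n) = (r+n)(r+n-1) + (4/3)(r+n) + (-10/3).
  a_n = [1 a_{n-1} - 1 a_{n-2}] / D(n).
Since the indicial polynomial factors as (r - r_1)(r - r_2), D(n) = (r_1 + n - r_1)(r_1 + n - r_2) = n(n + 11/3).
Evaluating step by step (a_0 = 1):
  n = 1: D(1) = 1(1 + 11/3) = 14/3; numerator = 1(1) = 1; a_1 = (1)/(14/3) = 3/14
  n = 2: D(2) = 2(2 + 11/3) = 34/3; numerator = 1(3/14) - 1(1) = -11/14; a_2 = (-11/14)/(34/3) = -33/476
  n = 3: D(3) = 3(3 + 11/3) = 20; numerator = 1(-33/476) - 1(3/14) = -135/476; a_3 = (-135/476)/(20) = -27/1904
  n = 4: D(4) = 4(4 + 11/3) = 92/3; numerator = 1(-27/1904) - 1(-33/476) = 15/272; a_4 = (15/272)/(92/3) = 45/25024

r = 5/3; a_0 = 1; a_1 = 3/14; a_2 = -33/476; a_3 = -27/1904; a_4 = 45/25024


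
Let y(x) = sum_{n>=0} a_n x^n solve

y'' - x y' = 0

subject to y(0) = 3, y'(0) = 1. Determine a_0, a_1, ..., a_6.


Ansatz: y(x) = sum_{n>=0} a_n x^n, so y'(x) = sum_{n>=1} n a_n x^(n-1) and y''(x) = sum_{n>=2} n(n-1) a_n x^(n-2).
Substitute into P(x) y'' + Q(x) y' + R(x) y = 0 with P(x) = 1, Q(x) = -x, R(x) = 0, and match powers of x.
Initial conditions: a_0 = 3, a_1 = 1.
Setting the coefficient of each power of x to zero and solving order by order (substituting the coefficients already found):
  x^0: 2 a_2 = 0  ->  a_2 = 0
  x^1: 6 a_3 - a_1 = 0  ->  6 a_3 = a_1 = 1  ->  a_3 = 1/6
  x^2: 12 a_4 - 2 a_2 = 0  ->  12 a_4 = 2 a_2 = 0  ->  a_4 = 0
  x^3: 20 a_5 - 3 a_3 = 0  ->  20 a_5 = 3 a_3 = 1/2  ->  a_5 = 1/40
  x^4: 30 a_6 - 4 a_4 = 0  ->  30 a_6 = 4 a_4 = 0  ->  a_6 = 0
Truncated series: y(x) = 3 + x + (1/6) x^3 + (1/40) x^5 + O(x^7).

a_0 = 3; a_1 = 1; a_2 = 0; a_3 = 1/6; a_4 = 0; a_5 = 1/40; a_6 = 0


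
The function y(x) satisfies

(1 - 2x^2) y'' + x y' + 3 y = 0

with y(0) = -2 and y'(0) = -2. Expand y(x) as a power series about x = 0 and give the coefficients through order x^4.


Ansatz: y(x) = sum_{n>=0} a_n x^n, so y'(x) = sum_{n>=1} n a_n x^(n-1) and y''(x) = sum_{n>=2} n(n-1) a_n x^(n-2).
Substitute into P(x) y'' + Q(x) y' + R(x) y = 0 with P(x) = 1 - 2x^2, Q(x) = x, R(x) = 3, and match powers of x.
Initial conditions: a_0 = -2, a_1 = -2.
Setting the coefficient of each power of x to zero and solving order by order (substituting the coefficients already found):
  x^0: 2 a_2 + 3 a_0 = 0  ->  2 a_2 = -3 a_0 = 6  ->  a_2 = 3
  x^1: 6 a_3 + 4 a_1 = 0  ->  6 a_3 = -4 a_1 = 8  ->  a_3 = 4/3
  x^2: 12 a_4 + a_2 = 0  ->  12 a_4 = -a_2 = -3  ->  a_4 = -1/4
Truncated series: y(x) = -2 - 2 x + 3 x^2 + (4/3) x^3 - (1/4) x^4 + O(x^5).

a_0 = -2; a_1 = -2; a_2 = 3; a_3 = 4/3; a_4 = -1/4


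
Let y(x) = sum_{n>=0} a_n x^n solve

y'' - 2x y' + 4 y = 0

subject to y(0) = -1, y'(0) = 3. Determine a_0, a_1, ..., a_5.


Ansatz: y(x) = sum_{n>=0} a_n x^n, so y'(x) = sum_{n>=1} n a_n x^(n-1) and y''(x) = sum_{n>=2} n(n-1) a_n x^(n-2).
Substitute into P(x) y'' + Q(x) y' + R(x) y = 0 with P(x) = 1, Q(x) = -2x, R(x) = 4, and match powers of x.
Initial conditions: a_0 = -1, a_1 = 3.
Setting the coefficient of each power of x to zero and solving order by order (substituting the coefficients already found):
  x^0: 2 a_2 + 4 a_0 = 0  ->  2 a_2 = -4 a_0 = 4  ->  a_2 = 2
  x^1: 6 a_3 + 2 a_1 = 0  ->  6 a_3 = -2 a_1 = -6  ->  a_3 = -1
  x^2: 12 a_4 = 0  ->  a_4 = 0
  x^3: 20 a_5 - 2 a_3 = 0  ->  20 a_5 = 2 a_3 = -2  ->  a_5 = -1/10
Truncated series: y(x) = -1 + 3 x + 2 x^2 - x^3 - (1/10) x^5 + O(x^6).

a_0 = -1; a_1 = 3; a_2 = 2; a_3 = -1; a_4 = 0; a_5 = -1/10


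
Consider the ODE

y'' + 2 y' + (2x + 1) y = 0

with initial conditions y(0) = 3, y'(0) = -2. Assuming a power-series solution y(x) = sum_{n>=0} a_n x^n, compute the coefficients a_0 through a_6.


Ansatz: y(x) = sum_{n>=0} a_n x^n, so y'(x) = sum_{n>=1} n a_n x^(n-1) and y''(x) = sum_{n>=2} n(n-1) a_n x^(n-2).
Substitute into P(x) y'' + Q(x) y' + R(x) y = 0 with P(x) = 1, Q(x) = 2, R(x) = 2x + 1, and match powers of x.
Initial conditions: a_0 = 3, a_1 = -2.
Setting the coefficient of each power of x to zero and solving order by order (substituting the coefficients already found):
  x^0: 2 a_2 + 2 a_1 + a_0 = 0  ->  2 a_2 = -2 a_1 - a_0 = 1  ->  a_2 = 1/2
  x^1: 6 a_3 + 4 a_2 + a_1 + 2 a_0 = 0  ->  6 a_3 = -4 a_2 - a_1 - 2 a_0 = -6  ->  a_3 = -1
  x^2: 12 a_4 + 6 a_3 + a_2 + 2 a_1 = 0  ->  12 a_4 = -6 a_3 - a_2 - 2 a_1 = 19/2  ->  a_4 = 19/24
  x^3: 20 a_5 + 8 a_4 + a_3 + 2 a_2 = 0  ->  20 a_5 = -8 a_4 - a_3 - 2 a_2 = -19/3  ->  a_5 = -19/60
  x^4: 30 a_6 + 10 a_5 + a_4 + 2 a_3 = 0  ->  30 a_6 = -10 a_5 - a_4 - 2 a_3 = 35/8  ->  a_6 = 7/48
Truncated series: y(x) = 3 - 2 x + (1/2) x^2 - x^3 + (19/24) x^4 - (19/60) x^5 + (7/48) x^6 + O(x^7).

a_0 = 3; a_1 = -2; a_2 = 1/2; a_3 = -1; a_4 = 19/24; a_5 = -19/60; a_6 = 7/48


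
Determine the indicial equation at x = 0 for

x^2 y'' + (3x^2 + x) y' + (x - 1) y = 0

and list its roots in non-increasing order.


Divide by x^2 to reach normal form y'' + P_1(x) y' + P_2(x) y = 0 with P_1(x) = 3 + 1/x and P_2(x) = 1/x - 1/x^2.
x = 0 is a singular point because the y'-coefficient 3 + 1/x has a pole at x = 0 and the y-coefficient 1/x - 1/x^2 has a pole at x = 0.
It is a regular singular point because x P_1(x) = p(x) = 3x + 1 and x^2 P_2(x) = q(x) = x - 1 are polynomials, hence analytic at x = 0.
p(0) = 1,  q(0) = -1.
Indicial equation: r(r-1) + p(0) r + q(0) = 0, i.e. r^2 + (p(0) - 1) r + q(0) = 0, i.e. r^2 - 1 = 0.
Discriminant: (0)^2 - 4(-1) = 4, so r = (0 ± 2)/2.
Solving: r_1 = 1, r_2 = -1.

indicial: r^2 - 1 = 0; roots r_1 = 1, r_2 = -1


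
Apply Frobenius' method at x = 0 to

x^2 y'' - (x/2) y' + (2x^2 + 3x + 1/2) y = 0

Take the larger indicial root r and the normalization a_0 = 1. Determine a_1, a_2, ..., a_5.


Write in Frobenius form y'' + (p(x)/x) y' + (q(x)/x^2) y = 0:
  p(x) = -1/2,  q(x) = 2x^2 + 3x + 1/2.
Indicial equation: r(r-1) + (-1/2) r + (1/2) = 0 -> roots r_1 = 1, r_2 = 1/2.
Take r = r_1 = 1. Let y(x) = x^r sum_{n>=0} a_n x^n with a_0 = 1.
Substitute y = x^r sum a_n x^n and match x^{r+n}. The recurrence is
  D(n) a_n + 3 a_{n-1} + 2 a_{n-2} = 0,  where D(n) = (r+n)(r+n-1) + (-1/2)(r+n) + (1/2).
  a_n = [-3 a_{n-1} - 2 a_{n-2}] / D(n).
Since the indicial polynomial factors as (r - r_1)(r - r_2), D(n) = (r_1 + n - r_1)(r_1 + n - r_2) = n(n + 1/2).
Evaluating step by step (a_0 = 1):
  n = 1: D(1) = 1(1 + 1/2) = 3/2; numerator = -3(1) = -3; a_1 = (-3)/(3/2) = -2
  n = 2: D(2) = 2(2 + 1/2) = 5; numerator = -3(-2) - 2(1) = 4; a_2 = (4)/(5) = 4/5
  n = 3: D(3) = 3(3 + 1/2) = 21/2; numerator = -3(4/5) - 2(-2) = 8/5; a_3 = (8/5)/(21/2) = 16/105
  n = 4: D(4) = 4(4 + 1/2) = 18; numerator = -3(16/105) - 2(4/5) = -72/35; a_4 = (-72/35)/(18) = -4/35
  n = 5: D(5) = 5(5 + 1/2) = 55/2; numerator = -3(-4/35) - 2(16/105) = 4/105; a_5 = (4/105)/(55/2) = 8/5775

r = 1; a_0 = 1; a_1 = -2; a_2 = 4/5; a_3 = 16/105; a_4 = -4/35; a_5 = 8/5775


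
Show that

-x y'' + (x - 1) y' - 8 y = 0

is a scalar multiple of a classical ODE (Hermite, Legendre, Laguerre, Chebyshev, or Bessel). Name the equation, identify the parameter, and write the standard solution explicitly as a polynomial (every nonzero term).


All three coefficients share the factor -1; dividing through by -1 gives  x y'' + (1 - x) y' + 8 y = 0.
This matches the Laguerre equation x y'' + (1 - x) y' + n y = 0 with n = 8; the polynomial solution is L_8(x).
With y = sum_k a_k x^k, matching x^k gives (k+1)k a_{k+1} + (k+1) a_{k+1} - k a_k + n a_k = 0, i.e. (k+1)^2 a_{k+1} = (k - n) a_k = (k - 8) a_k. The right side vanishes at k = 8, so the series terminates at degree 8.
Standard normalization L_n(0) = 1 gives a_0 = 1. Work upward with a_{k+1} = (k - 8) a_k / (k+1)^2:
  a_1 = (0 - 8)(1) / 1^2 = -8/1 = -8
  a_2 = (1 - 8)(-8) / 2^2 = 56/4 = 14
  a_3 = (2 - 8)(14) / 3^2 = -84/9 = -28/3
  a_4 = (3 - 8)(-28/3) / 4^2 = (140/3)/16 = 35/12
  a_5 = (4 - 8)(35/12) / 5^2 = (-35/3)/25 = -7/15
  a_6 = (5 - 8)(-7/15) / 6^2 = (7/5)/36 = 7/180
  a_7 = (6 - 8)(7/180) / 7^2 = (-7/90)/49 = -1/630
  a_8 = (7 - 8)(-1/630) / 8^2 = (1/630)/64 = 1/40320
Hence L_8(x) = x^8/40320 - x^7/630 + 7 x^6/180 - 7 x^5/15 + 35 x^4/12 - 28 x^3/3 + 14 x^2 - 8 x + 1.

L_8(x); series = x^8/40320 - x^7/630 + 7 x^6/180 - 7 x^5/15 + 35 x^4/12 - 28 x^3/3 + 14 x^2 - 8 x + 1


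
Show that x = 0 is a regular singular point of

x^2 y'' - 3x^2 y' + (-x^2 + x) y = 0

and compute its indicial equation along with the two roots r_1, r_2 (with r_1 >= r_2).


Divide by x^2 to reach normal form y'' + P_1(x) y' + P_2(x) y = 0 with P_1(x) = -3 and P_2(x) = -1 + 1/x.
x = 0 is a singular point because the y-coefficient -1 + 1/x has a pole at x = 0.
It is a regular singular point because x P_1(x) = p(x) = -3x and x^2 P_2(x) = q(x) = -x^2 + x are polynomials, hence analytic at x = 0.
p(0) = 0,  q(0) = 0.
Indicial equation: r(r-1) + p(0) r + q(0) = 0, i.e. r^2 + (p(0) - 1) r + q(0) = 0, i.e. r^2 - 1 r = 0.
Discriminant: (-1)^2 - 4(0) = 1, so r = (1 ± 1)/2.
Solving: r_1 = 1, r_2 = 0.

indicial: r^2 - 1 r = 0; roots r_1 = 1, r_2 = 0


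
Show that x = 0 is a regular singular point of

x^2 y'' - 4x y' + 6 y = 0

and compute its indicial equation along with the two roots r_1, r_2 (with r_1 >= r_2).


Divide by x^2 to reach normal form y'' + P_1(x) y' + P_2(x) y = 0 with P_1(x) = -4/x and P_2(x) = 6/x^2.
x = 0 is a singular point because the y'-coefficient -4/x has a pole at x = 0 and the y-coefficient 6/x^2 has a pole at x = 0.
It is a regular singular point because x P_1(x) = p(x) = -4 and x^2 P_2(x) = q(x) = 6 are polynomials, hence analytic at x = 0.
p(0) = -4,  q(0) = 6.
Indicial equation: r(r-1) + p(0) r + q(0) = 0, i.e. r^2 + (p(0) - 1) r + q(0) = 0, i.e. r^2 - 5 r + 6 = 0.
Discriminant: (-5)^2 - 4(6) = 1, so r = (5 ± 1)/2.
Solving: r_1 = 3, r_2 = 2.

indicial: r^2 - 5 r + 6 = 0; roots r_1 = 3, r_2 = 2


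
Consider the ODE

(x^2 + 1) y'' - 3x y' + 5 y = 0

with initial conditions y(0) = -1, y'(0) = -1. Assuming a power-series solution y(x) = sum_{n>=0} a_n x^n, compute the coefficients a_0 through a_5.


Ansatz: y(x) = sum_{n>=0} a_n x^n, so y'(x) = sum_{n>=1} n a_n x^(n-1) and y''(x) = sum_{n>=2} n(n-1) a_n x^(n-2).
Substitute into P(x) y'' + Q(x) y' + R(x) y = 0 with P(x) = x^2 + 1, Q(x) = -3x, R(x) = 5, and match powers of x.
Initial conditions: a_0 = -1, a_1 = -1.
Setting the coefficient of each power of x to zero and solving order by order (substituting the coefficients already found):
  x^0: 2 a_2 + 5 a_0 = 0  ->  2 a_2 = -5 a_0 = 5  ->  a_2 = 5/2
  x^1: 6 a_3 + 2 a_1 = 0  ->  6 a_3 = -2 a_1 = 2  ->  a_3 = 1/3
  x^2: 12 a_4 + a_2 = 0  ->  12 a_4 = -a_2 = -5/2  ->  a_4 = -5/24
  x^3: 20 a_5 + 2 a_3 = 0  ->  20 a_5 = -2 a_3 = -2/3  ->  a_5 = -1/30
Truncated series: y(x) = -1 - x + (5/2) x^2 + (1/3) x^3 - (5/24) x^4 - (1/30) x^5 + O(x^6).

a_0 = -1; a_1 = -1; a_2 = 5/2; a_3 = 1/3; a_4 = -5/24; a_5 = -1/30


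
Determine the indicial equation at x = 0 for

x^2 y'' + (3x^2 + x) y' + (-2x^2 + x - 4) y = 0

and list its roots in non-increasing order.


Divide by x^2 to reach normal form y'' + P_1(x) y' + P_2(x) y = 0 with P_1(x) = 3 + 1/x and P_2(x) = -2 + 1/x - 4/x^2.
x = 0 is a singular point because the y'-coefficient 3 + 1/x has a pole at x = 0 and the y-coefficient -2 + 1/x - 4/x^2 has a pole at x = 0.
It is a regular singular point because x P_1(x) = p(x) = 3x + 1 and x^2 P_2(x) = q(x) = -2x^2 + x - 4 are polynomials, hence analytic at x = 0.
p(0) = 1,  q(0) = -4.
Indicial equation: r(r-1) + p(0) r + q(0) = 0, i.e. r^2 + (p(0) - 1) r + q(0) = 0, i.e. r^2 - 4 = 0.
Discriminant: (0)^2 - 4(-4) = 16, so r = (0 ± 4)/2.
Solving: r_1 = 2, r_2 = -2.

indicial: r^2 - 4 = 0; roots r_1 = 2, r_2 = -2


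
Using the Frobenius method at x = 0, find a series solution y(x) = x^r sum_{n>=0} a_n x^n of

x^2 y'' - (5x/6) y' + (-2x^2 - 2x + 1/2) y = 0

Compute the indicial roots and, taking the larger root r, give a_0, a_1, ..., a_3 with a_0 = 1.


Write in Frobenius form y'' + (p(x)/x) y' + (q(x)/x^2) y = 0:
  p(x) = -5/6,  q(x) = -2x^2 - 2x + 1/2.
Indicial equation: r(r-1) + (-5/6) r + (1/2) = 0 -> roots r_1 = 3/2, r_2 = 1/3.
Take r = r_1 = 3/2. Let y(x) = x^r sum_{n>=0} a_n x^n with a_0 = 1.
Substitute y = x^r sum a_n x^n and match x^{r+n}. The recurrence is
  D(n) a_n - 2 a_{n-1} - 2 a_{n-2} = 0,  where D(n) = (r+n)(r+n-1) + (-5/6)(r+n) + (1/2).
  a_n = [2 a_{n-1} + 2 a_{n-2}] / D(n).
Since the indicial polynomial factors as (r - r_1)(r - r_2), D(n) = (r_1 + n - r_1)(r_1 + n - r_2) = n(n + 7/6).
Evaluating step by step (a_0 = 1):
  n = 1: D(1) = 1(1 + 7/6) = 13/6; numerator = 2(1) = 2; a_1 = (2)/(13/6) = 12/13
  n = 2: D(2) = 2(2 + 7/6) = 19/3; numerator = 2(12/13) + 2(1) = 50/13; a_2 = (50/13)/(19/3) = 150/247
  n = 3: D(3) = 3(3 + 7/6) = 25/2; numerator = 2(150/247) + 2(12/13) = 756/247; a_3 = (756/247)/(25/2) = 1512/6175

r = 3/2; a_0 = 1; a_1 = 12/13; a_2 = 150/247; a_3 = 1512/6175


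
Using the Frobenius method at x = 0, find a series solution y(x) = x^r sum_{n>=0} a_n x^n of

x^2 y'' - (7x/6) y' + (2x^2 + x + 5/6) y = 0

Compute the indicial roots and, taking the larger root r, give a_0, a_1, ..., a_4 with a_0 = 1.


Write in Frobenius form y'' + (p(x)/x) y' + (q(x)/x^2) y = 0:
  p(x) = -7/6,  q(x) = 2x^2 + x + 5/6.
Indicial equation: r(r-1) + (-7/6) r + (5/6) = 0 -> roots r_1 = 5/3, r_2 = 1/2.
Take r = r_1 = 5/3. Let y(x) = x^r sum_{n>=0} a_n x^n with a_0 = 1.
Substitute y = x^r sum a_n x^n and match x^{r+n}. The recurrence is
  D(n) a_n + 1 a_{n-1} + 2 a_{n-2} = 0,  where D(n) = (r+n)(r+n-1) + (-7/6)(r+n) + (5/6).
  a_n = [-1 a_{n-1} - 2 a_{n-2}] / D(n).
Since the indicial polynomial factors as (r - r_1)(r - r_2), D(n) = (r_1 + n - r_1)(r_1 + n - r_2) = n(n + 7/6).
Evaluating step by step (a_0 = 1):
  n = 1: D(1) = 1(1 + 7/6) = 13/6; numerator = -1(1) = -1; a_1 = (-1)/(13/6) = -6/13
  n = 2: D(2) = 2(2 + 7/6) = 19/3; numerator = -1(-6/13) - 2(1) = -20/13; a_2 = (-20/13)/(19/3) = -60/247
  n = 3: D(3) = 3(3 + 7/6) = 25/2; numerator = -1(-60/247) - 2(-6/13) = 288/247; a_3 = (288/247)/(25/2) = 576/6175
  n = 4: D(4) = 4(4 + 7/6) = 62/3; numerator = -1(576/6175) - 2(-60/247) = 2424/6175; a_4 = (2424/6175)/(62/3) = 3636/191425

r = 5/3; a_0 = 1; a_1 = -6/13; a_2 = -60/247; a_3 = 576/6175; a_4 = 3636/191425


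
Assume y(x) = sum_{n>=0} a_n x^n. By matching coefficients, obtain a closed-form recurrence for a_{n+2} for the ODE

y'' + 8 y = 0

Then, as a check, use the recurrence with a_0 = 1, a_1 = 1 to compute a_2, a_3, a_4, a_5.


Substitute y = sum_n a_n x^n into y'' + (const) y = 0.
y''(x) = sum_{n>=0} (n+2)(n+1) a_{n+2} x^n.
The ODE becomes sum_n [(n+2)(n+1) a_{n+2} + 8 a_n] x^n = 0.
Setting each coefficient to zero gives the recurrence:
  (n+2)(n+1) a_{n+2} + 8 a_n = 0,
  a_{n+2} = -8 / ((n+1)(n+2)) a_n.

Check with a_0 = 1, a_1 = 1 (apply the recurrence for n = 0, 1, 2, 3): a_0 = 1, a_1 = 1, a_2 = -4, a_3 = -4/3, a_4 = 8/3, a_5 = 8/15.

a_{n+2} = -8/((n+1)(n+2)) * a_n; check: a_0 = 1, a_1 = 1, a_2 = -4, a_3 = -4/3, a_4 = 8/3, a_5 = 8/15


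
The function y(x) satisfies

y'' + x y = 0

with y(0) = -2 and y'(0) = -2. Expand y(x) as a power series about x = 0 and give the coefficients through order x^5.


Ansatz: y(x) = sum_{n>=0} a_n x^n, so y'(x) = sum_{n>=1} n a_n x^(n-1) and y''(x) = sum_{n>=2} n(n-1) a_n x^(n-2).
Substitute into P(x) y'' + Q(x) y' + R(x) y = 0 with P(x) = 1, Q(x) = 0, R(x) = x, and match powers of x.
Initial conditions: a_0 = -2, a_1 = -2.
Setting the coefficient of each power of x to zero and solving order by order (substituting the coefficients already found):
  x^0: 2 a_2 = 0  ->  a_2 = 0
  x^1: 6 a_3 + a_0 = 0  ->  6 a_3 = -a_0 = 2  ->  a_3 = 1/3
  x^2: 12 a_4 + a_1 = 0  ->  12 a_4 = -a_1 = 2  ->  a_4 = 1/6
  x^3: 20 a_5 + a_2 = 0  ->  20 a_5 = -a_2 = 0  ->  a_5 = 0
Truncated series: y(x) = -2 - 2 x + (1/3) x^3 + (1/6) x^4 + O(x^6).

a_0 = -2; a_1 = -2; a_2 = 0; a_3 = 1/3; a_4 = 1/6; a_5 = 0


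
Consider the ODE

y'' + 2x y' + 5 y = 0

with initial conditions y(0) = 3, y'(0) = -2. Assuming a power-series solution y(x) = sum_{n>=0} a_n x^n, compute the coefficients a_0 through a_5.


Ansatz: y(x) = sum_{n>=0} a_n x^n, so y'(x) = sum_{n>=1} n a_n x^(n-1) and y''(x) = sum_{n>=2} n(n-1) a_n x^(n-2).
Substitute into P(x) y'' + Q(x) y' + R(x) y = 0 with P(x) = 1, Q(x) = 2x, R(x) = 5, and match powers of x.
Initial conditions: a_0 = 3, a_1 = -2.
Setting the coefficient of each power of x to zero and solving order by order (substituting the coefficients already found):
  x^0: 2 a_2 + 5 a_0 = 0  ->  2 a_2 = -5 a_0 = -15  ->  a_2 = -15/2
  x^1: 6 a_3 + 7 a_1 = 0  ->  6 a_3 = -7 a_1 = 14  ->  a_3 = 7/3
  x^2: 12 a_4 + 9 a_2 = 0  ->  12 a_4 = -9 a_2 = 135/2  ->  a_4 = 45/8
  x^3: 20 a_5 + 11 a_3 = 0  ->  20 a_5 = -11 a_3 = -77/3  ->  a_5 = -77/60
Truncated series: y(x) = 3 - 2 x - (15/2) x^2 + (7/3) x^3 + (45/8) x^4 - (77/60) x^5 + O(x^6).

a_0 = 3; a_1 = -2; a_2 = -15/2; a_3 = 7/3; a_4 = 45/8; a_5 = -77/60


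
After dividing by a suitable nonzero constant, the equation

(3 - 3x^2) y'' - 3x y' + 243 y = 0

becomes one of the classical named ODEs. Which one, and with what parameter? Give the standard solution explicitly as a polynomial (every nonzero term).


All three coefficients share the factor 3; dividing through by 3 gives  (1 - x^2) y'' - x y' + 81 y = 0.
This matches the Chebyshev equation (1 - x^2) y'' - x y' + n^2 y = 0 (note the -x y' term, not -2x y') with n^2 = 81, so n = 9; the polynomial solution is T_9(x).
With y = sum_k a_k x^k, matching x^k gives (k+2)(k+1) a_{k+2} = (k^2 - n^2) a_k = (k - 9)(k + 9) a_k. The right side vanishes at k = 9, so the series with the parity of 9 terminates at degree 9.
Standard normalization: leading coefficient of T_n is 2^(n-1), so a_9 = 2^8 = 256. Work downward with a_k = (k+1)(k+2) a_{k+2} / ((k - 9)(k + 9)):
  a_7 = (8)(9)(256) / ((7 - 9)(7 + 9)) = 18432/(-32) = -576
  a_5 = (6)(7)(-576) / ((5 - 9)(5 + 9)) = -24192/(-56) = 432
  a_3 = (4)(5)(432) / ((3 - 9)(3 + 9)) = 8640/(-72) = -120
  a_1 = (2)(3)(-120) / ((1 - 9)(1 + 9)) = -720/(-80) = 9
Hence T_9(x) = 256 x^9 - 576 x^7 + 432 x^5 - 120 x^3 + 9 x.

T_9(x); series = 256 x^9 - 576 x^7 + 432 x^5 - 120 x^3 + 9 x


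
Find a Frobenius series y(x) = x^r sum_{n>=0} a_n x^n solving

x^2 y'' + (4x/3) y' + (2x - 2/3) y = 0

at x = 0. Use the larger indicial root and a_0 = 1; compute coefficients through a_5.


Write in Frobenius form y'' + (p(x)/x) y' + (q(x)/x^2) y = 0:
  p(x) = 4/3,  q(x) = 2x - 2/3.
Indicial equation: r(r-1) + (4/3) r + (-2/3) = 0 -> roots r_1 = 2/3, r_2 = -1.
Take r = r_1 = 2/3. Let y(x) = x^r sum_{n>=0} a_n x^n with a_0 = 1.
Substitute y = x^r sum a_n x^n and match x^{r+n}. The recurrence is
  D(n) a_n + 2 a_{n-1} = 0,  where D(n) = (r+n)(r+n-1) + (4/3)(r+n) + (-2/3).
  a_n = -2 / D(n) * a_{n-1}.
Since the indicial polynomial factors as (r - r_1)(r - r_2), D(n) = (r_1 + n - r_1)(r_1 + n - r_2) = n(n + 5/3).
Evaluating step by step (a_0 = 1):
  n = 1: D(1) = 1(1 + 5/3) = 8/3; numerator = -2(1) = -2; a_1 = (-2)/(8/3) = -3/4
  n = 2: D(2) = 2(2 + 5/3) = 22/3; numerator = -2(-3/4) = 3/2; a_2 = (3/2)/(22/3) = 9/44
  n = 3: D(3) = 3(3 + 5/3) = 14; numerator = -2(9/44) = -9/22; a_3 = (-9/22)/(14) = -9/308
  n = 4: D(4) = 4(4 + 5/3) = 68/3; numerator = -2(-9/308) = 9/154; a_4 = (9/154)/(68/3) = 27/10472
  n = 5: D(5) = 5(5 + 5/3) = 100/3; numerator = -2(27/10472) = -27/5236; a_5 = (-27/5236)/(100/3) = -81/523600

r = 2/3; a_0 = 1; a_1 = -3/4; a_2 = 9/44; a_3 = -9/308; a_4 = 27/10472; a_5 = -81/523600


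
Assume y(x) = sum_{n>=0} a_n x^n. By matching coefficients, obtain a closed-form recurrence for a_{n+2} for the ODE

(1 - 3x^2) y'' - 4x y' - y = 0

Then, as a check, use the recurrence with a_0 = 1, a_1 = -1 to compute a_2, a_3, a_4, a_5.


Substitute y = sum_n a_n x^n.
(1 - 3 x^2) y'' contributes (n+2)(n+1) a_{n+2} - 3 n(n-1) a_n at x^n.
-4 x y'(x) contributes -4 n a_n at x^n.
-y(x) contributes -1 a_n at x^n.
Matching x^n: (n+2)(n+1) a_{n+2} + (-3 n(n-1) - 4 n - 1) a_n = 0.
Thus a_{n+2} = (3 n(n-1) + 4 n + 1) / ((n+1)(n+2)) * a_n.

Check with a_0 = 1, a_1 = -1 (apply the recurrence for n = 0, 1, 2, 3): a_0 = 1, a_1 = -1, a_2 = 1/2, a_3 = -5/6, a_4 = 5/8, a_5 = -31/24.

a_(n+2) = (3 n(n-1) + 4 n + 1) / ((n+1)(n+2)) * a_n; check: a_0 = 1, a_1 = -1, a_2 = 1/2, a_3 = -5/6, a_4 = 5/8, a_5 = -31/24


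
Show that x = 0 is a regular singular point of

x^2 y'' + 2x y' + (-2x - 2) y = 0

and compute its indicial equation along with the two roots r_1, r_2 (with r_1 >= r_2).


Divide by x^2 to reach normal form y'' + P_1(x) y' + P_2(x) y = 0 with P_1(x) = 2/x and P_2(x) = -2/x - 2/x^2.
x = 0 is a singular point because the y'-coefficient 2/x has a pole at x = 0 and the y-coefficient -2/x - 2/x^2 has a pole at x = 0.
It is a regular singular point because x P_1(x) = p(x) = 2 and x^2 P_2(x) = q(x) = -2x - 2 are polynomials, hence analytic at x = 0.
p(0) = 2,  q(0) = -2.
Indicial equation: r(r-1) + p(0) r + q(0) = 0, i.e. r^2 + (p(0) - 1) r + q(0) = 0, i.e. r^2 + 1 r - 2 = 0.
Discriminant: (1)^2 - 4(-2) = 9, so r = (-1 ± 3)/2.
Solving: r_1 = 1, r_2 = -2.

indicial: r^2 + 1 r - 2 = 0; roots r_1 = 1, r_2 = -2


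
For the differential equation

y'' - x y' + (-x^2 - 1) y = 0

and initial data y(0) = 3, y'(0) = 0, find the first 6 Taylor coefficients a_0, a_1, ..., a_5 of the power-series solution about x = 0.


Ansatz: y(x) = sum_{n>=0} a_n x^n, so y'(x) = sum_{n>=1} n a_n x^(n-1) and y''(x) = sum_{n>=2} n(n-1) a_n x^(n-2).
Substitute into P(x) y'' + Q(x) y' + R(x) y = 0 with P(x) = 1, Q(x) = -x, R(x) = -x^2 - 1, and match powers of x.
Initial conditions: a_0 = 3, a_1 = 0.
Setting the coefficient of each power of x to zero and solving order by order (substituting the coefficients already found):
  x^0: 2 a_2 - a_0 = 0  ->  2 a_2 = a_0 = 3  ->  a_2 = 3/2
  x^1: 6 a_3 - 2 a_1 = 0  ->  6 a_3 = 2 a_1 = 0  ->  a_3 = 0
  x^2: 12 a_4 - 3 a_2 - a_0 = 0  ->  12 a_4 = 3 a_2 + a_0 = 15/2  ->  a_4 = 5/8
  x^3: 20 a_5 - 4 a_3 - a_1 = 0  ->  20 a_5 = 4 a_3 + a_1 = 0  ->  a_5 = 0
Truncated series: y(x) = 3 + (3/2) x^2 + (5/8) x^4 + O(x^6).

a_0 = 3; a_1 = 0; a_2 = 3/2; a_3 = 0; a_4 = 5/8; a_5 = 0


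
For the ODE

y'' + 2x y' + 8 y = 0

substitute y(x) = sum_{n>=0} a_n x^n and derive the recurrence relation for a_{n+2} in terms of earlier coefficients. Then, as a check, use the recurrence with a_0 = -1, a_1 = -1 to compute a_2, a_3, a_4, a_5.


Substitute y = sum_n a_n x^n.
y''(x) has coefficient (n+2)(n+1) a_{n+2} at x^n;
2 x y'(x) has coefficient 2 n a_n at x^n (shift);
8 y(x) has coefficient 8 a_n at x^n.
Matching x^n: (n+2)(n+1) a_{n+2} + (2n + 8) a_n = 0.
Thus a_{n+2} = (-2n - 8) / ((n+1)(n+2)) * a_n.

Check with a_0 = -1, a_1 = -1 (apply the recurrence for n = 0, 1, 2, 3): a_0 = -1, a_1 = -1, a_2 = 4, a_3 = 5/3, a_4 = -4, a_5 = -7/6.

a_(n+2) = (-2n - 8) / ((n+1)(n+2)) * a_n; check: a_0 = -1, a_1 = -1, a_2 = 4, a_3 = 5/3, a_4 = -4, a_5 = -7/6


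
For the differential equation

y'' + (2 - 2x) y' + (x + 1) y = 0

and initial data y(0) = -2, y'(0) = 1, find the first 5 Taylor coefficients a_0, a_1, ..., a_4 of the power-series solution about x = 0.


Ansatz: y(x) = sum_{n>=0} a_n x^n, so y'(x) = sum_{n>=1} n a_n x^(n-1) and y''(x) = sum_{n>=2} n(n-1) a_n x^(n-2).
Substitute into P(x) y'' + Q(x) y' + R(x) y = 0 with P(x) = 1, Q(x) = 2 - 2x, R(x) = x + 1, and match powers of x.
Initial conditions: a_0 = -2, a_1 = 1.
Setting the coefficient of each power of x to zero and solving order by order (substituting the coefficients already found):
  x^0: 2 a_2 + 2 a_1 + a_0 = 0  ->  2 a_2 = -2 a_1 - a_0 = 0  ->  a_2 = 0
  x^1: 6 a_3 + 4 a_2 - a_1 + a_0 = 0  ->  6 a_3 = -4 a_2 + a_1 - a_0 = 3  ->  a_3 = 1/2
  x^2: 12 a_4 + 6 a_3 - 3 a_2 + a_1 = 0  ->  12 a_4 = -6 a_3 + 3 a_2 - a_1 = -4  ->  a_4 = -1/3
Truncated series: y(x) = -2 + x + (1/2) x^3 - (1/3) x^4 + O(x^5).

a_0 = -2; a_1 = 1; a_2 = 0; a_3 = 1/2; a_4 = -1/3


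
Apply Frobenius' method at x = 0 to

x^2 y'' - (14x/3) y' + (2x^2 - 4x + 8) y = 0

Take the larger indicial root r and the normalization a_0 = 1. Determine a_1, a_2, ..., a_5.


Write in Frobenius form y'' + (p(x)/x) y' + (q(x)/x^2) y = 0:
  p(x) = -14/3,  q(x) = 2x^2 - 4x + 8.
Indicial equation: r(r-1) + (-14/3) r + (8) = 0 -> roots r_1 = 3, r_2 = 8/3.
Take r = r_1 = 3. Let y(x) = x^r sum_{n>=0} a_n x^n with a_0 = 1.
Substitute y = x^r sum a_n x^n and match x^{r+n}. The recurrence is
  D(n) a_n - 4 a_{n-1} + 2 a_{n-2} = 0,  where D(n) = (r+n)(r+n-1) + (-14/3)(r+n) + (8).
  a_n = [4 a_{n-1} - 2 a_{n-2}] / D(n).
Since the indicial polynomial factors as (r - r_1)(r - r_2), D(n) = (r_1 + n - r_1)(r_1 + n - r_2) = n(n + 1/3).
Evaluating step by step (a_0 = 1):
  n = 1: D(1) = 1(1 + 1/3) = 4/3; numerator = 4(1) = 4; a_1 = (4)/(4/3) = 3
  n = 2: D(2) = 2(2 + 1/3) = 14/3; numerator = 4(3) - 2(1) = 10; a_2 = (10)/(14/3) = 15/7
  n = 3: D(3) = 3(3 + 1/3) = 10; numerator = 4(15/7) - 2(3) = 18/7; a_3 = (18/7)/(10) = 9/35
  n = 4: D(4) = 4(4 + 1/3) = 52/3; numerator = 4(9/35) - 2(15/7) = -114/35; a_4 = (-114/35)/(52/3) = -171/910
  n = 5: D(5) = 5(5 + 1/3) = 80/3; numerator = 4(-171/910) - 2(9/35) = -576/455; a_5 = (-576/455)/(80/3) = -108/2275

r = 3; a_0 = 1; a_1 = 3; a_2 = 15/7; a_3 = 9/35; a_4 = -171/910; a_5 = -108/2275


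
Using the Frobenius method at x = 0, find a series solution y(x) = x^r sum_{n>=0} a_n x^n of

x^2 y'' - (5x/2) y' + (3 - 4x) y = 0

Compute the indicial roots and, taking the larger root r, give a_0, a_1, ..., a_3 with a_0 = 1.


Write in Frobenius form y'' + (p(x)/x) y' + (q(x)/x^2) y = 0:
  p(x) = -5/2,  q(x) = 3 - 4x.
Indicial equation: r(r-1) + (-5/2) r + (3) = 0 -> roots r_1 = 2, r_2 = 3/2.
Take r = r_1 = 2. Let y(x) = x^r sum_{n>=0} a_n x^n with a_0 = 1.
Substitute y = x^r sum a_n x^n and match x^{r+n}. The recurrence is
  D(n) a_n - 4 a_{n-1} = 0,  where D(n) = (r+n)(r+n-1) + (-5/2)(r+n) + (3).
  a_n = 4 / D(n) * a_{n-1}.
Since the indicial polynomial factors as (r - r_1)(r - r_2), D(n) = (r_1 + n - r_1)(r_1 + n - r_2) = n(n + 1/2).
Evaluating step by step (a_0 = 1):
  n = 1: D(1) = 1(1 + 1/2) = 3/2; numerator = 4(1) = 4; a_1 = (4)/(3/2) = 8/3
  n = 2: D(2) = 2(2 + 1/2) = 5; numerator = 4(8/3) = 32/3; a_2 = (32/3)/(5) = 32/15
  n = 3: D(3) = 3(3 + 1/2) = 21/2; numerator = 4(32/15) = 128/15; a_3 = (128/15)/(21/2) = 256/315

r = 2; a_0 = 1; a_1 = 8/3; a_2 = 32/15; a_3 = 256/315


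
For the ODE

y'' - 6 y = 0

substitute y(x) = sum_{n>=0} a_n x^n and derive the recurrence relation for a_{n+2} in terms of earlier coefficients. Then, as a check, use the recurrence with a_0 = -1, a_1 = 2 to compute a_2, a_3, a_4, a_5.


Substitute y = sum_n a_n x^n into y'' + (const) y = 0.
y''(x) = sum_{n>=0} (n+2)(n+1) a_{n+2} x^n.
The ODE becomes sum_n [(n+2)(n+1) a_{n+2} - 6 a_n] x^n = 0.
Setting each coefficient to zero gives the recurrence:
  (n+2)(n+1) a_{n+2} - 6 a_n = 0,
  a_{n+2} = 6 / ((n+1)(n+2)) a_n.

Check with a_0 = -1, a_1 = 2 (apply the recurrence for n = 0, 1, 2, 3): a_0 = -1, a_1 = 2, a_2 = -3, a_3 = 2, a_4 = -3/2, a_5 = 3/5.

a_{n+2} = 6/((n+1)(n+2)) * a_n; check: a_0 = -1, a_1 = 2, a_2 = -3, a_3 = 2, a_4 = -3/2, a_5 = 3/5


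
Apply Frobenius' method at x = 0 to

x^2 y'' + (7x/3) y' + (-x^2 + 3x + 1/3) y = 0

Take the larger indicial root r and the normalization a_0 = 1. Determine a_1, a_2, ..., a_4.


Write in Frobenius form y'' + (p(x)/x) y' + (q(x)/x^2) y = 0:
  p(x) = 7/3,  q(x) = -x^2 + 3x + 1/3.
Indicial equation: r(r-1) + (7/3) r + (1/3) = 0 -> roots r_1 = -1/3, r_2 = -1.
Take r = r_1 = -1/3. Let y(x) = x^r sum_{n>=0} a_n x^n with a_0 = 1.
Substitute y = x^r sum a_n x^n and match x^{r+n}. The recurrence is
  D(n) a_n + 3 a_{n-1} - 1 a_{n-2} = 0,  where D(n) = (r+n)(r+n-1) + (7/3)(r+n) + (1/3).
  a_n = [-3 a_{n-1} + 1 a_{n-2}] / D(n).
Since the indicial polynomial factors as (r - r_1)(r - r_2), D(n) = (r_1 + n - r_1)(r_1 + n - r_2) = n(n + 2/3).
Evaluating step by step (a_0 = 1):
  n = 1: D(1) = 1(1 + 2/3) = 5/3; numerator = -3(1) = -3; a_1 = (-3)/(5/3) = -9/5
  n = 2: D(2) = 2(2 + 2/3) = 16/3; numerator = -3(-9/5) + 1(1) = 32/5; a_2 = (32/5)/(16/3) = 6/5
  n = 3: D(3) = 3(3 + 2/3) = 11; numerator = -3(6/5) + 1(-9/5) = -27/5; a_3 = (-27/5)/(11) = -27/55
  n = 4: D(4) = 4(4 + 2/3) = 56/3; numerator = -3(-27/55) + 1(6/5) = 147/55; a_4 = (147/55)/(56/3) = 63/440

r = -1/3; a_0 = 1; a_1 = -9/5; a_2 = 6/5; a_3 = -27/55; a_4 = 63/440


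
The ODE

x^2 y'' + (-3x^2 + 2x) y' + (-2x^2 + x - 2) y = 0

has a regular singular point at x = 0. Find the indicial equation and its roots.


Divide by x^2 to reach normal form y'' + P_1(x) y' + P_2(x) y = 0 with P_1(x) = -3 + 2/x and P_2(x) = -2 + 1/x - 2/x^2.
x = 0 is a singular point because the y'-coefficient -3 + 2/x has a pole at x = 0 and the y-coefficient -2 + 1/x - 2/x^2 has a pole at x = 0.
It is a regular singular point because x P_1(x) = p(x) = 2 - 3x and x^2 P_2(x) = q(x) = -2x^2 + x - 2 are polynomials, hence analytic at x = 0.
p(0) = 2,  q(0) = -2.
Indicial equation: r(r-1) + p(0) r + q(0) = 0, i.e. r^2 + (p(0) - 1) r + q(0) = 0, i.e. r^2 + 1 r - 2 = 0.
Discriminant: (1)^2 - 4(-2) = 9, so r = (-1 ± 3)/2.
Solving: r_1 = 1, r_2 = -2.

indicial: r^2 + 1 r - 2 = 0; roots r_1 = 1, r_2 = -2


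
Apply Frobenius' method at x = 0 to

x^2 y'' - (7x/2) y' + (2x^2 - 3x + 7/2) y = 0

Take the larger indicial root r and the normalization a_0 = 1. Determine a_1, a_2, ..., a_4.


Write in Frobenius form y'' + (p(x)/x) y' + (q(x)/x^2) y = 0:
  p(x) = -7/2,  q(x) = 2x^2 - 3x + 7/2.
Indicial equation: r(r-1) + (-7/2) r + (7/2) = 0 -> roots r_1 = 7/2, r_2 = 1.
Take r = r_1 = 7/2. Let y(x) = x^r sum_{n>=0} a_n x^n with a_0 = 1.
Substitute y = x^r sum a_n x^n and match x^{r+n}. The recurrence is
  D(n) a_n - 3 a_{n-1} + 2 a_{n-2} = 0,  where D(n) = (r+n)(r+n-1) + (-7/2)(r+n) + (7/2).
  a_n = [3 a_{n-1} - 2 a_{n-2}] / D(n).
Since the indicial polynomial factors as (r - r_1)(r - r_2), D(n) = (r_1 + n - r_1)(r_1 + n - r_2) = n(n + 5/2).
Evaluating step by step (a_0 = 1):
  n = 1: D(1) = 1(1 + 5/2) = 7/2; numerator = 3(1) = 3; a_1 = (3)/(7/2) = 6/7
  n = 2: D(2) = 2(2 + 5/2) = 9; numerator = 3(6/7) - 2(1) = 4/7; a_2 = (4/7)/(9) = 4/63
  n = 3: D(3) = 3(3 + 5/2) = 33/2; numerator = 3(4/63) - 2(6/7) = -32/21; a_3 = (-32/21)/(33/2) = -64/693
  n = 4: D(4) = 4(4 + 5/2) = 26; numerator = 3(-64/693) - 2(4/63) = -40/99; a_4 = (-40/99)/(26) = -20/1287

r = 7/2; a_0 = 1; a_1 = 6/7; a_2 = 4/63; a_3 = -64/693; a_4 = -20/1287


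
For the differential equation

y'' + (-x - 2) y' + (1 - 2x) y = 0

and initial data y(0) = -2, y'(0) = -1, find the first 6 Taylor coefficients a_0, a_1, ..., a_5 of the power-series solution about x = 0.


Ansatz: y(x) = sum_{n>=0} a_n x^n, so y'(x) = sum_{n>=1} n a_n x^(n-1) and y''(x) = sum_{n>=2} n(n-1) a_n x^(n-2).
Substitute into P(x) y'' + Q(x) y' + R(x) y = 0 with P(x) = 1, Q(x) = -x - 2, R(x) = 1 - 2x, and match powers of x.
Initial conditions: a_0 = -2, a_1 = -1.
Setting the coefficient of each power of x to zero and solving order by order (substituting the coefficients already found):
  x^0: 2 a_2 - 2 a_1 + a_0 = 0  ->  2 a_2 = 2 a_1 - a_0 = 0  ->  a_2 = 0
  x^1: 6 a_3 - 4 a_2 - 2 a_0 = 0  ->  6 a_3 = 4 a_2 + 2 a_0 = -4  ->  a_3 = -2/3
  x^2: 12 a_4 - 6 a_3 - a_2 - 2 a_1 = 0  ->  12 a_4 = 6 a_3 + a_2 + 2 a_1 = -6  ->  a_4 = -1/2
  x^3: 20 a_5 - 8 a_4 - 2 a_3 - 2 a_2 = 0  ->  20 a_5 = 8 a_4 + 2 a_3 + 2 a_2 = -16/3  ->  a_5 = -4/15
Truncated series: y(x) = -2 - x - (2/3) x^3 - (1/2) x^4 - (4/15) x^5 + O(x^6).

a_0 = -2; a_1 = -1; a_2 = 0; a_3 = -2/3; a_4 = -1/2; a_5 = -4/15


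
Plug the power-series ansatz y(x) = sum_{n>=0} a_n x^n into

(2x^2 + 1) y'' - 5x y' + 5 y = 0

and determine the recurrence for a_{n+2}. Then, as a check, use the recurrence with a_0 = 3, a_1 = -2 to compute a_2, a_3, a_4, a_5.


Substitute y = sum_n a_n x^n.
(1 + 2 x^2) y'' contributes (n+2)(n+1) a_{n+2} + 2 n(n-1) a_n at x^n.
-5 x y'(x) contributes -5 n a_n at x^n.
5 y(x) contributes 5 a_n at x^n.
Matching x^n: (n+2)(n+1) a_{n+2} + (2 n(n-1) - 5 n + 5) a_n = 0.
Thus a_{n+2} = (-2 n(n-1) + 5 n - 5) / ((n+1)(n+2)) * a_n.

Check with a_0 = 3, a_1 = -2 (apply the recurrence for n = 0, 1, 2, 3): a_0 = 3, a_1 = -2, a_2 = -15/2, a_3 = 0, a_4 = -5/8, a_5 = 0.

a_(n+2) = (-2 n(n-1) + 5 n - 5) / ((n+1)(n+2)) * a_n; check: a_0 = 3, a_1 = -2, a_2 = -15/2, a_3 = 0, a_4 = -5/8, a_5 = 0


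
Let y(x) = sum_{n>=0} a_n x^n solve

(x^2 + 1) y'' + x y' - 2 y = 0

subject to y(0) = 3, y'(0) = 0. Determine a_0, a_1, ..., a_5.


Ansatz: y(x) = sum_{n>=0} a_n x^n, so y'(x) = sum_{n>=1} n a_n x^(n-1) and y''(x) = sum_{n>=2} n(n-1) a_n x^(n-2).
Substitute into P(x) y'' + Q(x) y' + R(x) y = 0 with P(x) = x^2 + 1, Q(x) = x, R(x) = -2, and match powers of x.
Initial conditions: a_0 = 3, a_1 = 0.
Setting the coefficient of each power of x to zero and solving order by order (substituting the coefficients already found):
  x^0: 2 a_2 - 2 a_0 = 0  ->  2 a_2 = 2 a_0 = 6  ->  a_2 = 3
  x^1: 6 a_3 - a_1 = 0  ->  6 a_3 = a_1 = 0  ->  a_3 = 0
  x^2: 12 a_4 + 2 a_2 = 0  ->  12 a_4 = -2 a_2 = -6  ->  a_4 = -1/2
  x^3: 20 a_5 + 7 a_3 = 0  ->  20 a_5 = -7 a_3 = 0  ->  a_5 = 0
Truncated series: y(x) = 3 + 3 x^2 - (1/2) x^4 + O(x^6).

a_0 = 3; a_1 = 0; a_2 = 3; a_3 = 0; a_4 = -1/2; a_5 = 0


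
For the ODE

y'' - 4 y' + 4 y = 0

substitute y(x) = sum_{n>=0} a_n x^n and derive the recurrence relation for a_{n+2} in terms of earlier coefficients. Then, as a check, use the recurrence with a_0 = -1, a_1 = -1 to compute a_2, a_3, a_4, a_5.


Substitute y = sum_n a_n x^n.
y''(x) has coefficient (n+2)(n+1) a_{n+2} at x^n;
-4 y'(x) has coefficient -4 (n+1) a_{n+1} at x^n;
4 y(x) has coefficient 4 a_n at x^n.
Matching x^n: (n+2)(n+1) a_{n+2} - 4 (n+1) a_{n+1} + 4 a_n = 0.
Thus a_{n+2} = [4 (n+1) a_{n+1} - 4 a_n] / ((n+1)(n+2)).

Check with a_0 = -1, a_1 = -1 (apply the recurrence for n = 0, 1, 2, 3): a_0 = -1, a_1 = -1, a_2 = 0, a_3 = 2/3, a_4 = 2/3, a_5 = 2/5.

a_(n+2) = [4 (n+1) a_(n+1) - 4 a_n] / ((n+1)(n+2)); check: a_0 = -1, a_1 = -1, a_2 = 0, a_3 = 2/3, a_4 = 2/3, a_5 = 2/5


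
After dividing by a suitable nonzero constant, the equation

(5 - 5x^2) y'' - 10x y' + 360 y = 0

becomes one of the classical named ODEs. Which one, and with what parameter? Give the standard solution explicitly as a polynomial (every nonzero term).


All three coefficients share the factor 5; dividing through by 5 gives  (1 - x^2) y'' - 2x y' + 72 y = 0.
This matches the Legendre equation (1 - x^2) y'' - 2x y' + n(n+1) y = 0 (note the -2x y' term) with n(n+1) = 72, so n = 8; the polynomial solution is P_8(x).
With y = sum_k a_k x^k, matching x^k gives (k+2)(k+1) a_{k+2} = [k(k+1) - n(n+1)] a_k = (k - 8)(k + 9) a_k. The right side vanishes at k = 8, so the series with the parity of 8 terminates at degree 8.
Standard normalization (P_n(1) = 1): leading coefficient (2n)!/(2^n (n!)^2) = 20922789888000/(256*1625702400) = 6435/128, so a_8 = 6435/128. Work downward with a_k = (k+1)(k+2) a_{k+2} / ((k - 8)(k + 9)):
  a_6 = (7)(8)(6435/128) / ((6 - 8)(6 + 9)) = (45045/16)/(-30) = -3003/32
  a_4 = (5)(6)(-3003/32) / ((4 - 8)(4 + 9)) = (-45045/16)/(-52) = 3465/64
  a_2 = (3)(4)(3465/64) / ((2 - 8)(2 + 9)) = (10395/16)/(-66) = -315/32
  a_0 = (1)(2)(-315/32) / ((0 - 8)(0 + 9)) = (-315/16)/(-72) = 35/128
Hence P_8(x) = 6435 x^8/128 - 3003 x^6/32 + 3465 x^4/64 - 315 x^2/32 + 35/128.

P_8(x); series = 6435 x^8/128 - 3003 x^6/32 + 3465 x^4/64 - 315 x^2/32 + 35/128


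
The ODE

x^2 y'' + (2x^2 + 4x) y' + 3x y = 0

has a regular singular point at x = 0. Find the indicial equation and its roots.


Divide by x^2 to reach normal form y'' + P_1(x) y' + P_2(x) y = 0 with P_1(x) = 2 + 4/x and P_2(x) = 3/x.
x = 0 is a singular point because the y'-coefficient 2 + 4/x has a pole at x = 0 and the y-coefficient 3/x has a pole at x = 0.
It is a regular singular point because x P_1(x) = p(x) = 2x + 4 and x^2 P_2(x) = q(x) = 3x are polynomials, hence analytic at x = 0.
p(0) = 4,  q(0) = 0.
Indicial equation: r(r-1) + p(0) r + q(0) = 0, i.e. r^2 + (p(0) - 1) r + q(0) = 0, i.e. r^2 + 3 r = 0.
Discriminant: (3)^2 - 4(0) = 9, so r = (-3 ± 3)/2.
Solving: r_1 = 0, r_2 = -3.

indicial: r^2 + 3 r = 0; roots r_1 = 0, r_2 = -3


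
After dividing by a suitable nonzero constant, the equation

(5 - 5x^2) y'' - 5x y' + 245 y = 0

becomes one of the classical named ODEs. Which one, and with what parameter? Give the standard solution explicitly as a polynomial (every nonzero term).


All three coefficients share the factor 5; dividing through by 5 gives  (1 - x^2) y'' - x y' + 49 y = 0.
This matches the Chebyshev equation (1 - x^2) y'' - x y' + n^2 y = 0 (note the -x y' term, not -2x y') with n^2 = 49, so n = 7; the polynomial solution is T_7(x).
With y = sum_k a_k x^k, matching x^k gives (k+2)(k+1) a_{k+2} = (k^2 - n^2) a_k = (k - 7)(k + 7) a_k. The right side vanishes at k = 7, so the series with the parity of 7 terminates at degree 7.
Standard normalization: leading coefficient of T_n is 2^(n-1), so a_7 = 2^6 = 64. Work downward with a_k = (k+1)(k+2) a_{k+2} / ((k - 7)(k + 7)):
  a_5 = (6)(7)(64) / ((5 - 7)(5 + 7)) = 2688/(-24) = -112
  a_3 = (4)(5)(-112) / ((3 - 7)(3 + 7)) = -2240/(-40) = 56
  a_1 = (2)(3)(56) / ((1 - 7)(1 + 7)) = 336/(-48) = -7
Hence T_7(x) = 64 x^7 - 112 x^5 + 56 x^3 - 7 x.

T_7(x); series = 64 x^7 - 112 x^5 + 56 x^3 - 7 x
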